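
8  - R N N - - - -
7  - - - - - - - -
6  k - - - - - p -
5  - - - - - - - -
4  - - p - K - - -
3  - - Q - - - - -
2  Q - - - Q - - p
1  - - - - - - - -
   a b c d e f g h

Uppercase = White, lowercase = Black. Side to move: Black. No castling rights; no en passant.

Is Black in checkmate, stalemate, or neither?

Black to move; black king on a6.
In check: yes, from the white queen on a2.
King squares — a5: attacked by Qa2; b5: attacked by Rb8; b6: attacked by Rb8; a7: attacked by Qa2; b7: attacked by Rb8.
Legal moves for Black: none.
In check with no legal moves → checkmate.

checkmate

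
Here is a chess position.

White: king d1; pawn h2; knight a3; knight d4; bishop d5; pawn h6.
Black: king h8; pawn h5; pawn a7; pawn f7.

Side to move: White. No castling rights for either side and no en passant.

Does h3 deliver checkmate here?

no

After h3: black king on h8; in check: no.
Black is not in check, so this cannot be checkmate.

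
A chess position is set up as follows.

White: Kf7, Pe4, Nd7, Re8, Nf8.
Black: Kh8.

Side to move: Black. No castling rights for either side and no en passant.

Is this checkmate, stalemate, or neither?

Black to move; black king on h8.
In check: no.
King squares — g7: attacked by Kf7; h7: attacked by Nf8; g8: attacked by Kf7.
Legal moves for Black: none.
Not in check and no legal moves → stalemate.

stalemate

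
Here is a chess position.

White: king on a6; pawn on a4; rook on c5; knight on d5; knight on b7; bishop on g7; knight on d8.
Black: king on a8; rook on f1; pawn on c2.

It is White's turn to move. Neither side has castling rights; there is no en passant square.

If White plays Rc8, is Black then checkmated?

yes

After Rc8: black king on a8; in check: yes, from the white rook on c8.
King squares — a7: attacked by Ka6; b7: attacked by Ka6; b8: attacked by Rc8.
Black has no legal moves → checkmate.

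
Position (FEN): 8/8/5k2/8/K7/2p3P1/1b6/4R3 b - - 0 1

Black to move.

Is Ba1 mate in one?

After Ba1: white king on a4; in check: no.
White is not in check, so this cannot be checkmate.

no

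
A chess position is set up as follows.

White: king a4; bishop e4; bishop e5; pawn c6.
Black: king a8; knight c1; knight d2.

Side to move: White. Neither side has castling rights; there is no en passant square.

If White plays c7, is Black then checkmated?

After c7: black king on a8; in check: yes, from the white bishop on e4.
Black has 2 legal replies: Ka7, Nxe4.
In check but a legal move exists → not checkmate.

no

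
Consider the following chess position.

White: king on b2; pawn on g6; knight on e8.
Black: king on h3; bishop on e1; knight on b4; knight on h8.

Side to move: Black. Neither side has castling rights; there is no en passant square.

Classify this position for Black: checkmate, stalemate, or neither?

neither

Black to move; black king on h3.
In check: no.
Legal moves for Black: Nf7, Nxg6, Nc6, Na6, Nd5, Nd3+, Nc2, Na2, Kh4, Kg4, Kg3, Kh2, Kg2, Bh4, Bg3, Bc3+, Bf2, Bd2.
Black has 18 legal moves and is not in check → neither.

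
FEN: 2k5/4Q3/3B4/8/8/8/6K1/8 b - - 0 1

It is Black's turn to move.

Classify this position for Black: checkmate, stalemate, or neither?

stalemate

Black to move; black king on c8.
In check: no.
King squares — b7: attacked by Qe7; c7: attacked by Bd6; d7: attacked by Qe7; b8: attacked by Bd6; d8: attacked by Qe7.
Legal moves for Black: none.
Not in check and no legal moves → stalemate.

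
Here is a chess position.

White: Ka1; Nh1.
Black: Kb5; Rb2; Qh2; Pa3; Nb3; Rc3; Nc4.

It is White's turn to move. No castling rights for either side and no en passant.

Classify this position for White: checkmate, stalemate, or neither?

checkmate

White to move; white king on a1.
In check: yes, from the black knight on b3.
King squares — b1: attacked by Rb2; a2: attacked by Rb2; b2: attacked by Qh2.
Legal moves for White: none.
In check with no legal moves → checkmate.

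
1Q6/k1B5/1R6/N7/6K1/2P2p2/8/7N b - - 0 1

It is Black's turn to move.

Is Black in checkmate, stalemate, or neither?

checkmate

Black to move; black king on a7.
In check: yes, from the white queen on b8.
King squares — a6: attacked by Rb6; b6: attacked by Bc7; b7: attacked by Na5; a8: attacked by Qb8; b8: attacked by Rb6.
Legal moves for Black: none.
In check with no legal moves → checkmate.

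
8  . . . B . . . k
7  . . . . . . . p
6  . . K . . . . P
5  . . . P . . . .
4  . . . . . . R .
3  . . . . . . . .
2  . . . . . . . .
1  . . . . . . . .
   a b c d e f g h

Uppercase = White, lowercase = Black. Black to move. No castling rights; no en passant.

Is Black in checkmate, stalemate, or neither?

stalemate

Black to move; black king on h8.
In check: no.
King squares — g7: attacked by Rg4; h7: own pawn; g8: attacked by Rg4.
Legal moves for Black: none.
Not in check and no legal moves → stalemate.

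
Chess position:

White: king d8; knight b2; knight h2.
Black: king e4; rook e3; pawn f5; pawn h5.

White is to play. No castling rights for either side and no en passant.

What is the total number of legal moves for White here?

12

White to move; king on d8.
In check: no.
Legal moves: Ke8, Kc8, Ke7, Kd7, Kc7, Ng4, Nf3, Nf1, Nc4, Na4, Nd3, Nd1.
Count: 12.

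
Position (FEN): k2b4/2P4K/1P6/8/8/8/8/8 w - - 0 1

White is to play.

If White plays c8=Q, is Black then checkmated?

yes

After c8=Q: black king on a8; in check: yes, from the white queen on c8.
King squares — a7: attacked by Pb6; b7: attacked by Qc8; b8: attacked by Qc8.
Black has no legal moves → checkmate.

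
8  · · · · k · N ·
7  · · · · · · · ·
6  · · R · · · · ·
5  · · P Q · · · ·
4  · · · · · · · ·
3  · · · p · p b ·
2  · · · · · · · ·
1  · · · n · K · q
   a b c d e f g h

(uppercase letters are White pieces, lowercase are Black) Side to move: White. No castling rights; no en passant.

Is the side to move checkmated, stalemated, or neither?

checkmate

White to move; white king on f1.
In check: yes, from the black queen on h1.
King squares — e1: attacked by Qh1; g1: attacked by Qh1; e2: attacked by Pd3; f2: attacked by Nd1; g2: attacked by Qh1.
Legal moves for White: none.
In check with no legal moves → checkmate.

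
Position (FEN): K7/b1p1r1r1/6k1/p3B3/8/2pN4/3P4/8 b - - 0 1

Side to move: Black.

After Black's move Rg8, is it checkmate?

After Rg8: white king on a8; in check: yes, from the black rook on g8.
White has 2 legal replies: Kb7, Kxa7.
In check but a legal move exists → not checkmate.

no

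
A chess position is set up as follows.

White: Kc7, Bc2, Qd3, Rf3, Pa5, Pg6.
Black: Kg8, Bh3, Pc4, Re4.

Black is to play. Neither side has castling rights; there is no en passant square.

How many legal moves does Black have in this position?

Black to move; king on g8.
In check: no.
Legal moves: Kh8, Kg7, Re8, Re7+, Re6, Re5, Rh4, Rg4, Rf4, Rd4, Re3, Re2, Re1, Bc8, Bd7, Be6, Bf5, Bg4, Bg2, Bf1, cxd3, c3.
Count: 22.

22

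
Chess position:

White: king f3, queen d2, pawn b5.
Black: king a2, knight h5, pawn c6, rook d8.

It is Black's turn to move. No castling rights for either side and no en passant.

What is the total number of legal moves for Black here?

5

Black to move; king on a2.
In check: yes, from the white queen on d2.
Legal moves: Kb3, Ka3, Kb1, Ka1, Rxd2.
Count: 5.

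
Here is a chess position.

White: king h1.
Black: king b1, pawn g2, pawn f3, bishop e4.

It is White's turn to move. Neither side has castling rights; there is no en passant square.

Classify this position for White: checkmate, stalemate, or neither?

neither

White to move; white king on h1.
In check: yes, from the black pawn on g2.
Legal moves for White: Kh2, Kg1.
White is in check but has 2 legal moves → neither.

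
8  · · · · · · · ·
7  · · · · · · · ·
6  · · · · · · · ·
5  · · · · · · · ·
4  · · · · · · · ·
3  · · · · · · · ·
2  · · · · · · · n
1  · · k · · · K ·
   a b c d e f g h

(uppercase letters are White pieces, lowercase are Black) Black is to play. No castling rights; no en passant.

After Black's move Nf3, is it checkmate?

After Nf3: white king on g1; in check: yes, from the black knight on f3.
White has 4 legal replies: Kg2, Kf2, Kh1, Kf1.
In check but a legal move exists → not checkmate.

no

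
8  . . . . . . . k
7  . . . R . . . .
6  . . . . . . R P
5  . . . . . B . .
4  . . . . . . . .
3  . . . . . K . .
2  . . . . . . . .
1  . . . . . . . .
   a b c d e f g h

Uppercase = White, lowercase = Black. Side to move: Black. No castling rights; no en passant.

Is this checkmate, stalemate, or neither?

stalemate

Black to move; black king on h8.
In check: no.
King squares — g7: attacked by Rg6; h7: attacked by Rd7; g8: attacked by Rg6.
Legal moves for Black: none.
Not in check and no legal moves → stalemate.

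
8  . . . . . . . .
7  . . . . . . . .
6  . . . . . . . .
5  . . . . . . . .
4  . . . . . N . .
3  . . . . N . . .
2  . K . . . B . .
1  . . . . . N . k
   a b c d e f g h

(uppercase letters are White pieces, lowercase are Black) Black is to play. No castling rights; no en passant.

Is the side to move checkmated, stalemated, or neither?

stalemate

Black to move; black king on h1.
In check: no.
King squares — g1: attacked by Bf2; g2: attacked by Ne3; h2: attacked by Nf1.
Legal moves for Black: none.
Not in check and no legal moves → stalemate.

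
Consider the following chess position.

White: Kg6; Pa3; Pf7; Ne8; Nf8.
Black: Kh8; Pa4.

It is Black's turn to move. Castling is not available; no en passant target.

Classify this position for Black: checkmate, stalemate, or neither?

stalemate

Black to move; black king on h8.
In check: no.
King squares — g7: attacked by Kg6; h7: attacked by Kg6; g8: attacked by Pf7.
Legal moves for Black: none.
Not in check and no legal moves → stalemate.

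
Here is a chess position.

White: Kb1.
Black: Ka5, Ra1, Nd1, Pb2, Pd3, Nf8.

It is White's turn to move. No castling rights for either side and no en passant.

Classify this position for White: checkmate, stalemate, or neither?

White to move; white king on b1.
In check: yes, from the black rook on a1.
King squares — a1: attacked by Pb2; c1: attacked by Ra1; a2: attacked by Ra1; b2: attacked by Nd1; c2: attacked by Pd3.
Legal moves for White: none.
In check with no legal moves → checkmate.

checkmate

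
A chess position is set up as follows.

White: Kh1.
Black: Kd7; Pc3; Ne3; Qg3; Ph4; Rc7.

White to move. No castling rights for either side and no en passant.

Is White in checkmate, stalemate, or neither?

stalemate

White to move; white king on h1.
In check: no.
King squares — g1: attacked by Qg3; g2: attacked by Ne3; h2: attacked by Qg3.
Legal moves for White: none.
Not in check and no legal moves → stalemate.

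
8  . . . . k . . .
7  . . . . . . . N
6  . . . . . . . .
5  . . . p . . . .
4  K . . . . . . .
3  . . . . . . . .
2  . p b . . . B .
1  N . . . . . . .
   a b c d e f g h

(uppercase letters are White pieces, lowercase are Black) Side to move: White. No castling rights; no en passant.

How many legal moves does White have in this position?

White to move; king on a4.
In check: yes, from the black bishop on c2.
Legal moves: Kb5, Ka5, Kb4, Ka3, Nb3, Nxc2.
Count: 6.

6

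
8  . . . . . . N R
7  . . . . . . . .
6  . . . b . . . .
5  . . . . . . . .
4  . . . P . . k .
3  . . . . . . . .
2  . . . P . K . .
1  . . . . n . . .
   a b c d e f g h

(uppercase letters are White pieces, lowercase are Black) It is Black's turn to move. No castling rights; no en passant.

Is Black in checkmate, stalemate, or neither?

Black to move; black king on g4.
In check: no.
Legal moves for Black: Bf8, Bb8, Be7, Bc7, Be5, Bc5, Bf4, Bb4, Bg3+, Ba3, Bh2, Kg5, Kf5, Kf4, Nf3, Nd3+, Ng2, Nc2.
Black has 18 legal moves and is not in check → neither.

neither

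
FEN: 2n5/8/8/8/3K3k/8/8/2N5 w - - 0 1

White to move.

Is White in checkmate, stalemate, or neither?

White to move; white king on d4.
In check: no.
Legal moves for White: Ke5, Kd5, Kc5, Ke4, Kc4, Ke3, Kd3, Kc3, Nd3, Nb3, Ne2, Na2.
White has 12 legal moves and is not in check → neither.

neither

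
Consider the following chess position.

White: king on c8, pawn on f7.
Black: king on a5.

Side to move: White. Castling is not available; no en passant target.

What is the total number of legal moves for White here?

9

White to move; king on c8.
In check: no.
Legal moves: Kd8, Kb8, Kd7, Kc7, Kb7, f8=Q, f8=R, f8=B, f8=N.
Count: 9.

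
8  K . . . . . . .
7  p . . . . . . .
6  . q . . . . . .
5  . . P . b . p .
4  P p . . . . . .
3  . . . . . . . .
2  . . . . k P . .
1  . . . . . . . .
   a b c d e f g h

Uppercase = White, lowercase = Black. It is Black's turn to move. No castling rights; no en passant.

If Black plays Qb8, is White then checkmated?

yes

After Qb8: white king on a8; in check: yes, from the black queen on b8.
King squares — a7: attacked by Qb8; b7: attacked by Qb8; b8: attacked by Be5.
White has no legal moves → checkmate.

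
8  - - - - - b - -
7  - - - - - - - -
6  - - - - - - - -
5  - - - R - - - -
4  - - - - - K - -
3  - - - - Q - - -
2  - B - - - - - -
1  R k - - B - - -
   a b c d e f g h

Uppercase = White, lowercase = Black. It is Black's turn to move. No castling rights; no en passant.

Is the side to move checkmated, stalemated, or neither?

Black to move; black king on b1.
In check: yes, from the white rook on a1.
King squares — a1: attacked by Bb2; c1: attacked by Ra1; a2: attacked by Ra1; b2: available; c2: available.
Legal moves for Black: Kc2, Kxb2.
Black is in check but has 2 legal moves → neither.

neither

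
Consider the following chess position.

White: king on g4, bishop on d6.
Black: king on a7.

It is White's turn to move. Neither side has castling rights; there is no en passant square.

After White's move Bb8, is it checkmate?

no

After Bb8: black king on a7; in check: yes, from the white bishop on b8.
Black has 5 legal replies: Kxb8, Ka8, Kb7, Kb6, Ka6.
In check but a legal move exists → not checkmate.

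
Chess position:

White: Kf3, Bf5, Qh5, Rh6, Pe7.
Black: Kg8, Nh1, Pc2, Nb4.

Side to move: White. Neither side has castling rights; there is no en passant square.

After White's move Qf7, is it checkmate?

no

After Qf7: black king on g8; in check: yes, from the white queen on f7.
Black has 1 legal reply: Kxf7.
In check but a legal move exists → not checkmate.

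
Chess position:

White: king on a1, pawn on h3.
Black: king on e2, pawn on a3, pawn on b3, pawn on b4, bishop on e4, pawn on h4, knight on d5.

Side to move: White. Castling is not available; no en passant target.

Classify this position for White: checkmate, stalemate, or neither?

White to move; white king on a1.
In check: no.
King squares — b1: attacked by Be4; a2: attacked by Pb3; b2: attacked by Pa3.
Legal moves for White: none.
Not in check and no legal moves → stalemate.

stalemate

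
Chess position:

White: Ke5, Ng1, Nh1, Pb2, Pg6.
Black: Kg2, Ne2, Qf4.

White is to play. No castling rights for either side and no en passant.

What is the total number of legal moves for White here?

White to move; king on e5.
In check: yes, from the black queen on f4.
Legal moves: Ke6, Kd5.
Count: 2.

2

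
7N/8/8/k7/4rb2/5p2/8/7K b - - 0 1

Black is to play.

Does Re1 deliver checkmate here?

After Re1: white king on h1; in check: yes, from the black rook on e1.
King squares — g1: attacked by Re1; g2: attacked by Pf3; h2: attacked by Bf4.
White has no legal moves → checkmate.

yes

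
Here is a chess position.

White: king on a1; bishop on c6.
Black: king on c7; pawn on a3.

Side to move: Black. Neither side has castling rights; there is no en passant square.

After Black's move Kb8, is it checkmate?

no

After Kb8: white king on a1; in check: no.
White is not in check, so this cannot be checkmate.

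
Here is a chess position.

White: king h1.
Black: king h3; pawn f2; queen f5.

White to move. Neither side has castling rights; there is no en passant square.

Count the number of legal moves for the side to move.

0

White to move; king on h1.
In check: no.
Legal moves: none.
Count: 0.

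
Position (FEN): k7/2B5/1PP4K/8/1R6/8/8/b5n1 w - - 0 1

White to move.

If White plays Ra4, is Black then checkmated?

After Ra4: black king on a8; in check: yes, from the white rook on a4.
King squares — a7: attacked by Ra4; b7: attacked by Pc6; b8: attacked by Bc7.
Black has no legal moves → checkmate.

yes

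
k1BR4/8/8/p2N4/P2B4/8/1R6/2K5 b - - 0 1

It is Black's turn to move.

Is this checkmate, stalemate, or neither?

Black to move; black king on a8.
In check: no.
King squares — a7: attacked by Bd4; b7: attacked by Rb2; b8: attacked by Rb2.
Legal moves for Black: none.
Not in check and no legal moves → stalemate.

stalemate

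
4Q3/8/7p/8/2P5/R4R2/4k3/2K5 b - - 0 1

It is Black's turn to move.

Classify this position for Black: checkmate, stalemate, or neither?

checkmate

Black to move; black king on e2.
In check: yes, from the white queen on e8.
King squares — d1: attacked by Kc1; e1: attacked by Qe8; f1: attacked by Rf3; d2: attacked by Kc1; f2: attacked by Rf3; d3: attacked by Ra3; e3: attacked by Ra3; f3: attacked by Ra3.
Legal moves for Black: none.
In check with no legal moves → checkmate.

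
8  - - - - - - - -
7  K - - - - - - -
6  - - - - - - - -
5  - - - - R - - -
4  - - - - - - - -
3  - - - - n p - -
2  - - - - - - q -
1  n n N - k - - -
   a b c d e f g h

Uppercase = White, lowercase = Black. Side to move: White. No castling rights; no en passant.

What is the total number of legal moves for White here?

White to move; king on a7.
In check: no.
Legal moves: Kb8, Ka8, Kb7, Kb6, Ka6, Re8, Re7, Re6, Rh5, Rg5, Rf5, Rd5, Rc5, Rb5, Ra5, Re4, Rxe3+, Nd3+, Nb3, Ne2, Na2.
Count: 21.

21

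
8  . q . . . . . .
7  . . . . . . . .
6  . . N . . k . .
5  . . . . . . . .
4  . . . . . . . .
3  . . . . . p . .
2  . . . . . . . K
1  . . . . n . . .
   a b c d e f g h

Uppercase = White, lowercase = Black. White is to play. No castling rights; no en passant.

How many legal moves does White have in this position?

5

White to move; king on h2.
In check: yes, from the black queen on b8.
Legal moves: Kh3, Kh1, Kg1, Nxb8, Ne5.
Count: 5.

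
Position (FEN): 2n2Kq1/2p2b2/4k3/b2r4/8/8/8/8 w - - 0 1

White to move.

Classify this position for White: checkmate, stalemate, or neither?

checkmate

White to move; white king on f8.
In check: yes, from the black queen on g8.
King squares — e7: attacked by Ke6; f7: attacked by Ke6; g7: attacked by Qg8; e8: attacked by Bf7; g8: attacked by Bf7.
Legal moves for White: none.
In check with no legal moves → checkmate.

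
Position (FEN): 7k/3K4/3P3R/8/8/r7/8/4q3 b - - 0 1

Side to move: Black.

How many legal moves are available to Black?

Black to move; king on h8.
In check: yes, from the white rook on h6.
Legal moves: Kg8, Kg7.
Count: 2.

2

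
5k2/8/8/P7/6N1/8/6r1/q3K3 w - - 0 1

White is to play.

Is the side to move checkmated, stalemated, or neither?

White to move; white king on e1.
In check: yes, from the black queen on a1.
King squares — d1: attacked by Qa1; f1: attacked by Qa1; d2: attacked by Rg2; e2: attacked by Rg2; f2: attacked by Rg2.
Legal moves for White: none.
In check with no legal moves → checkmate.

checkmate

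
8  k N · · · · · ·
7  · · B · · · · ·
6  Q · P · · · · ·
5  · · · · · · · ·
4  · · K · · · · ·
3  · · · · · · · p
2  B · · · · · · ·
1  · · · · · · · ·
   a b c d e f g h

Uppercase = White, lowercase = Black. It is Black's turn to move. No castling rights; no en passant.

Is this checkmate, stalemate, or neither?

checkmate

Black to move; black king on a8.
In check: yes, from the white queen on a6.
King squares — a7: attacked by Qa6; b7: attacked by Qa6; b8: attacked by Bc7.
Legal moves for Black: none.
In check with no legal moves → checkmate.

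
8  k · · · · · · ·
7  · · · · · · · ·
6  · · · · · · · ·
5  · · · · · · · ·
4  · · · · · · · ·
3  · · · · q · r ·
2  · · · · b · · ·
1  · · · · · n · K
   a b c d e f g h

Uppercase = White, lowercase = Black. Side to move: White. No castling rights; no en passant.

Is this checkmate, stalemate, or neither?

stalemate

White to move; white king on h1.
In check: no.
King squares — g1: attacked by Qe3; g2: attacked by Rg3; h2: attacked by Nf1.
Legal moves for White: none.
Not in check and no legal moves → stalemate.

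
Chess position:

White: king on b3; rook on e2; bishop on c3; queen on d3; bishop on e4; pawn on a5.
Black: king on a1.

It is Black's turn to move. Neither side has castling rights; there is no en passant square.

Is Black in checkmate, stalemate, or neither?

checkmate

Black to move; black king on a1.
In check: yes, from the white bishop on c3.
King squares — b1: attacked by Qd3; a2: attacked by Re2; b2: attacked by Re2.
Legal moves for Black: none.
In check with no legal moves → checkmate.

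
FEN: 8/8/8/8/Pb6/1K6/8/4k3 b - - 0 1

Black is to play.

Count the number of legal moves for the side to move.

Black to move; king on e1.
In check: no.
Legal moves: Bf8, Be7, Bd6, Bc5, Ba5, Bc3, Ba3, Bd2, Kf2, Ke2, Kd2, Kf1, Kd1.
Count: 13.

13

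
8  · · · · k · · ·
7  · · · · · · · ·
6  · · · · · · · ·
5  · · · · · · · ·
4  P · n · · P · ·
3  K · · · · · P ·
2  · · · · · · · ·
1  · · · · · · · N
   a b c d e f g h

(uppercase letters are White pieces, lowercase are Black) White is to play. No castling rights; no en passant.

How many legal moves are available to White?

White to move; king on a3.
In check: yes, from the black knight on c4.
Legal moves: Kb4, Kb3, Ka2.
Count: 3.

3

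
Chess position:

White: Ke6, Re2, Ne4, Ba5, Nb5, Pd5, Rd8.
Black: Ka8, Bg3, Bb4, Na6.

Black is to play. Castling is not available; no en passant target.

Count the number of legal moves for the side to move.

Black to move; king on a8.
In check: yes, from the white rook on d8.
Legal moves: Kb7, Nb8, Bb8.
Count: 3.

3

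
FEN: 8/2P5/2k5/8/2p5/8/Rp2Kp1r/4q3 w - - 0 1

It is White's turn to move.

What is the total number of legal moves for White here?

White to move; king on e2.
In check: yes, from the black queen on e1.
Legal moves: Kf3.
Count: 1.

1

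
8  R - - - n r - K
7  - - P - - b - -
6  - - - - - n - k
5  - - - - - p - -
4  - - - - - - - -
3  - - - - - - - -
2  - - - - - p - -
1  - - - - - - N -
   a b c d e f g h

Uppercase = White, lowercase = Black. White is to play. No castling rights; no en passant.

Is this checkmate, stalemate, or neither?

checkmate

White to move; white king on h8.
In check: yes, from the black rook on f8.
King squares — g7: attacked by Kh6; h7: attacked by Nf6; g8: attacked by Nf6.
Legal moves for White: none.
In check with no legal moves → checkmate.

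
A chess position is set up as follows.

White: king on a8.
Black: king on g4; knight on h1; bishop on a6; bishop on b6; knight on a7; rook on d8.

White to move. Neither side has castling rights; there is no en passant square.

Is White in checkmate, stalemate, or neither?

White to move; white king on a8.
In check: yes, from the black rook on d8.
King squares — a7: attacked by Bb6; b7: attacked by Ba6; b8: attacked by Rd8.
Legal moves for White: none.
In check with no legal moves → checkmate.

checkmate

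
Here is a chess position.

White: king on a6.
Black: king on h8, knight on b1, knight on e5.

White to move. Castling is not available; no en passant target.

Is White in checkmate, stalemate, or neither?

White to move; white king on a6.
In check: no.
Legal moves for White: Kb7, Ka7, Kb6, Kb5, Ka5.
White has 5 legal moves and is not in check → neither.

neither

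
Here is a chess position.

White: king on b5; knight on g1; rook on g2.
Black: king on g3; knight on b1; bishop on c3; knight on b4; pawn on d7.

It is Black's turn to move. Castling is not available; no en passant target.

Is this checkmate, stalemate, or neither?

Black to move; black king on g3.
In check: yes, from the white rook on g2.
Legal moves for Black: Kh4, Kf4, Kxg2.
Black is in check but has 3 legal moves → neither.

neither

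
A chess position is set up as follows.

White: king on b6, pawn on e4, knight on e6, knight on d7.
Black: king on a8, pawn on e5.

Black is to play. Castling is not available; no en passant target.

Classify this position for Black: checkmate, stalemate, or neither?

Black to move; black king on a8.
In check: no.
King squares — a7: attacked by Kb6; b7: attacked by Kb6; b8: attacked by Nd7.
Legal moves for Black: none.
Not in check and no legal moves → stalemate.

stalemate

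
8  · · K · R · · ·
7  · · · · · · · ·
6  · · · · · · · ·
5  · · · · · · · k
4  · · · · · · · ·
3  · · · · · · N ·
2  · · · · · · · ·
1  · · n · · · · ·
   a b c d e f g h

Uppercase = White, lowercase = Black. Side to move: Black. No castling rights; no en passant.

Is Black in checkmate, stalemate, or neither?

Black to move; black king on h5.
In check: yes, from the white knight on g3.
Legal moves for Black: Kh6, Kg6, Kg5, Kh4, Kg4.
Black is in check but has 5 legal moves → neither.

neither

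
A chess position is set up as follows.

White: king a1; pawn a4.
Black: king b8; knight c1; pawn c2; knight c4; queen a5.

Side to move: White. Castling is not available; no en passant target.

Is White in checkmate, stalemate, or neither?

White to move; white king on a1.
In check: no.
King squares — b1: attacked by Pc2; a2: attacked by Nc1; b2: attacked by Nc4.
Legal moves for White: none.
Not in check and no legal moves → stalemate.

stalemate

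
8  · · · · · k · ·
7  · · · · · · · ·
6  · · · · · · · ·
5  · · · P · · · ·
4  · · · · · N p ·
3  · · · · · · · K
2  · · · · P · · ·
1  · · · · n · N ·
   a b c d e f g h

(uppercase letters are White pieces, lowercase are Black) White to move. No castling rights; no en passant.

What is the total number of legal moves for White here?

White to move; king on h3.
In check: yes, from the black pawn on g4.
Legal moves: Kh4, Kxg4, Kg3, Kh2.
Count: 4.

4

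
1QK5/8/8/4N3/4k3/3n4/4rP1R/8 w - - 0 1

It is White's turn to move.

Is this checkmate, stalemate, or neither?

neither

White to move; white king on c8.
In check: no.
Legal moves for White include: Kd8, Kd7, Kc7, Kb7, Qa8+, Qc7, Qb7+, Qa7, Qd6, Qb6, Qb5, Qb4+, Qb3, Qb2, Qb1, Nf7, Nd7, Ng6, ... (list truncated; more exist).
White has legal moves and is not in check → neither.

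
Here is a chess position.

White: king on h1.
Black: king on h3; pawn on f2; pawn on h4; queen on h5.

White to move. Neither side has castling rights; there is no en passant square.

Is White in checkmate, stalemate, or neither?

stalemate

White to move; white king on h1.
In check: no.
King squares — g1: attacked by Pf2; g2: attacked by Kh3; h2: attacked by Kh3.
Legal moves for White: none.
Not in check and no legal moves → stalemate.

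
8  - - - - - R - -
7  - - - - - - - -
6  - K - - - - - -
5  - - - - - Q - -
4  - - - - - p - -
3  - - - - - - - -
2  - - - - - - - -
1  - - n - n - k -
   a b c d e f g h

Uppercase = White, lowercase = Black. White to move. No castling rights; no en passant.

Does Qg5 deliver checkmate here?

no

After Qg5: black king on g1; in check: yes, from the white queen on g5.
Black has 5 legal replies: Kh2, Kf2, Kh1, Kf1, Ng2.
In check but a legal move exists → not checkmate.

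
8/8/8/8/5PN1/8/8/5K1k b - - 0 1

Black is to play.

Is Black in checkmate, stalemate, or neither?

Black to move; black king on h1.
In check: no.
King squares — g1: attacked by Kf1; g2: attacked by Kf1; h2: attacked by Ng4.
Legal moves for Black: none.
Not in check and no legal moves → stalemate.

stalemate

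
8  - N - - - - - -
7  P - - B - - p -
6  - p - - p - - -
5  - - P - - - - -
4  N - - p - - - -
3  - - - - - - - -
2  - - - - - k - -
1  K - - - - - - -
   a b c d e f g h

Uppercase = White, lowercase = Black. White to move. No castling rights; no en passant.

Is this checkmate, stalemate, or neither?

neither

White to move; white king on a1.
In check: no.
Legal moves for White include: Nc6, Na6, Be8, Bc8, Bxe6, Bc6, Bb5, Nxb6, Nc3, Nb2, Kb2, Ka2, Kb1, cxb6, a8=Q, a8=R, a8=B, a8=N, ... (list truncated; more exist).
White has legal moves and is not in check → neither.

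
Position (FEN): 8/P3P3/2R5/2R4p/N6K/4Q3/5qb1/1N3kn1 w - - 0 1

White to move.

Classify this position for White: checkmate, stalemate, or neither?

neither

White to move; white king on h4.
In check: yes, from the black queen on f2.
Legal moves for White: Kxh5, Kg5, Qg3, Qxf2+.
White is in check but has 4 legal moves → neither.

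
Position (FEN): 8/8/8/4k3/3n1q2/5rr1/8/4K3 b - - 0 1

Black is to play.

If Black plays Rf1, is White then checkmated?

yes

After Rf1: white king on e1; in check: yes, from the black rook on f1.
King squares — d1: attacked by Rf1; f1: attacked by Qf4; d2: attacked by Qf4; e2: attacked by Nd4; f2: attacked by Rf1.
White has no legal moves → checkmate.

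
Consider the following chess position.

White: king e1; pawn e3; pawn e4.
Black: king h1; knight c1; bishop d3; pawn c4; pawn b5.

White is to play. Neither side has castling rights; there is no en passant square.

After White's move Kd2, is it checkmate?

no

After Kd2: black king on h1; in check: no.
Black is not in check, so this cannot be checkmate.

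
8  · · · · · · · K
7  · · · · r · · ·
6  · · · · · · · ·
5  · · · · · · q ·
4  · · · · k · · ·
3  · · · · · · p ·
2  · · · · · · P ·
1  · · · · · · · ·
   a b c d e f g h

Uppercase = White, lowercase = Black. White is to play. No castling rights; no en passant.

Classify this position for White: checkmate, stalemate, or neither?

stalemate

White to move; white king on h8.
In check: no.
King squares — g7: attacked by Qg5; h7: attacked by Re7; g8: attacked by Qg5.
Legal moves for White: none.
Not in check and no legal moves → stalemate.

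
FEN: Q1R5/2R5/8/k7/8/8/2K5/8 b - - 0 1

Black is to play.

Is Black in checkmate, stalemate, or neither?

neither

Black to move; black king on a5.
In check: yes, from the white queen on a8.
Legal moves for Black: Kb6, Kb5, Kb4.
Black is in check but has 3 legal moves → neither.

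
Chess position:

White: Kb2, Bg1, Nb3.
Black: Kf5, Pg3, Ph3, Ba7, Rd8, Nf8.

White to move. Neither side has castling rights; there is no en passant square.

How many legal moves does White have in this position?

White to move; king on b2.
In check: no.
Legal moves: Nc5, Na5, Nd4+, Nd2, Nc1, Na1, Kc3, Ka3, Kc2, Ka2, Kc1, Kb1, Ka1, Bxa7, Bb6, Bc5, Bd4, Be3, Bh2, Bf2.
Count: 20.

20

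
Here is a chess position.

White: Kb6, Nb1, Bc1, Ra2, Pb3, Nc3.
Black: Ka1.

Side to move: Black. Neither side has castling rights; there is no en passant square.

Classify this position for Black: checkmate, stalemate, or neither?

Black to move; black king on a1.
In check: yes, from the white rook on a2.
King squares — b1: attacked by Nc3; a2: attacked by Nc3; b2: attacked by Bc1.
Legal moves for Black: none.
In check with no legal moves → checkmate.

checkmate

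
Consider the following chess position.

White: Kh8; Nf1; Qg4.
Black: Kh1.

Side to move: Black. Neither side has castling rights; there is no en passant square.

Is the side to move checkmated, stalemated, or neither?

stalemate

Black to move; black king on h1.
In check: no.
King squares — g1: attacked by Qg4; g2: attacked by Qg4; h2: attacked by Nf1.
Legal moves for Black: none.
Not in check and no legal moves → stalemate.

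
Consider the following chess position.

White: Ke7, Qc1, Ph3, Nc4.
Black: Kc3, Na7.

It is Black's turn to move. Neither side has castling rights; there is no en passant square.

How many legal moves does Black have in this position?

Black to move; king on c3.
In check: yes, from the white queen on c1.
Legal moves: Kd4, Kb4, Kd3, Kb3.
Count: 4.

4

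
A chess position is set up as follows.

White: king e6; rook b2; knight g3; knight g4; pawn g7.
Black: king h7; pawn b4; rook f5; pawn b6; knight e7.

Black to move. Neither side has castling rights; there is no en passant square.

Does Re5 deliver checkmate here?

no

After Re5: white king on e6; in check: yes, from the black rook on e5.
White has 6 legal replies: Kf7, Kd7, Kf6, Kd6, Kxe5, Nxe5.
In check but a legal move exists → not checkmate.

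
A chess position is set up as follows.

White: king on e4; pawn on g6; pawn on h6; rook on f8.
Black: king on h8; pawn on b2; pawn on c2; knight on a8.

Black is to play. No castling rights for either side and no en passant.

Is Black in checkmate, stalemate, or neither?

checkmate

Black to move; black king on h8.
In check: yes, from the white rook on f8.
King squares — g7: attacked by Ph6; h7: attacked by Pg6; g8: attacked by Rf8.
Legal moves for Black: none.
In check with no legal moves → checkmate.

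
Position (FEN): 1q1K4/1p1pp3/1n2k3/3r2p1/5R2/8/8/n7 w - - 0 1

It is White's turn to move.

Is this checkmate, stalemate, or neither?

White to move; white king on d8.
In check: yes, from the black queen on b8.
King squares — c7: attacked by Qb8; d7: attacked by Rd5; e7: attacked by Ke6; c8: attacked by Nb6; e8: attacked by Qb8.
Legal moves for White: none.
In check with no legal moves → checkmate.

checkmate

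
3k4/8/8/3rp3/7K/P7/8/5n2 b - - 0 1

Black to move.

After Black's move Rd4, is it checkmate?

no

After Rd4: white king on h4; in check: yes, from the black rook on d4.
White has 3 legal replies: Kh5, Kg5, Kh3.
In check but a legal move exists → not checkmate.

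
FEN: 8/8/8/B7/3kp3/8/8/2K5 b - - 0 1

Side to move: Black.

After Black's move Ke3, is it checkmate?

no

After Ke3: white king on c1; in check: no.
White is not in check, so this cannot be checkmate.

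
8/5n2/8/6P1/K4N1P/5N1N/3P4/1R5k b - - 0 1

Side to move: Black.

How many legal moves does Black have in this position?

Black to move; king on h1.
In check: yes, from the white rook on b1.
Legal moves: none.
Count: 0.

0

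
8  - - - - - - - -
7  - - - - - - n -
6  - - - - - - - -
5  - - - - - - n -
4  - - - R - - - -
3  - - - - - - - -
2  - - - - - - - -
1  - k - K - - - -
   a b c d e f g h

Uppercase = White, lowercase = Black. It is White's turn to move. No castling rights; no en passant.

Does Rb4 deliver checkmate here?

After Rb4: black king on b1; in check: yes, from the white rook on b4.
Black has 2 legal replies: Ka2, Ka1.
In check but a legal move exists → not checkmate.

no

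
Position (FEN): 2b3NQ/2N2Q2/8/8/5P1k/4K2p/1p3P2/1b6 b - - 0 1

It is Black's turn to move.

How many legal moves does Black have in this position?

2

Black to move; king on h4.
In check: yes, from the white queen on h8.
Legal moves: Kg4, Bh7.
Count: 2.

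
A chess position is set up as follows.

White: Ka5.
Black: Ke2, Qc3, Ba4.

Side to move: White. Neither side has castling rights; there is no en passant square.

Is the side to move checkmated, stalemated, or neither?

White to move; white king on a5.
In check: yes, from the black queen on c3.
Legal moves for White: Kb6, Ka6, Kxa4.
White is in check but has 3 legal moves → neither.

neither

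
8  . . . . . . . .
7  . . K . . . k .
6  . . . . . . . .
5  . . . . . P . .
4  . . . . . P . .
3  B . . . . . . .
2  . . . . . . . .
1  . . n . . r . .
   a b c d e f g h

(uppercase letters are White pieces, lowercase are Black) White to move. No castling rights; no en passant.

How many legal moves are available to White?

White to move; king on c7.
In check: no.
Legal moves: Kd8, Kc8, Kb8, Kd7, Kb7, Kd6, Kc6, Kb6, Bf8+, Be7, Bd6, Bc5, Bb4, Bb2+, Bxc1, f6+.
Count: 16.

16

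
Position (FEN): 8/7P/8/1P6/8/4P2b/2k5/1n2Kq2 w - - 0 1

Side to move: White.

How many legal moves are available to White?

0

White to move; king on e1.
In check: yes, from the black queen on f1.
Legal moves: none.
Count: 0.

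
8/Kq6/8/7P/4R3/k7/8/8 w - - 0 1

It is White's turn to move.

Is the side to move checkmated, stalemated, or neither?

White to move; white king on a7.
In check: yes, from the black queen on b7.
King squares — a6: attacked by Qb7; b6: attacked by Qb7; b7: available; a8: attacked by Qb7; b8: attacked by Qb7.
Legal moves for White: Kxb7.
White is in check but has 1 legal move → neither.

neither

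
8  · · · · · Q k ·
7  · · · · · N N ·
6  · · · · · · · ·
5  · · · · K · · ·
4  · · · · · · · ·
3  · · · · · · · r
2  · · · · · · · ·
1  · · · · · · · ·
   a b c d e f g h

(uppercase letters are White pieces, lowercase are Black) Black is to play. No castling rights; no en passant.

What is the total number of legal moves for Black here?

Black to move; king on g8.
In check: yes, from the white queen on f8.
Legal moves: Kxf8, Kh7.
Count: 2.

2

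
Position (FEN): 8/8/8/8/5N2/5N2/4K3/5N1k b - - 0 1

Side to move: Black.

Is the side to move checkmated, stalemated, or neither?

stalemate

Black to move; black king on h1.
In check: no.
King squares — g1: attacked by Nf3; g2: attacked by Nf4; h2: attacked by Nf1.
Legal moves for Black: none.
Not in check and no legal moves → stalemate.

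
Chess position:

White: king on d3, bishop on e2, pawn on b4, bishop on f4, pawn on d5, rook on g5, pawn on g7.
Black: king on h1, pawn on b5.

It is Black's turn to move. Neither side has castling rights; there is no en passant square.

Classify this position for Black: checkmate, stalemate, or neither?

Black to move; black king on h1.
In check: no.
King squares — g1: attacked by Rg5; g2: attacked by Rg5; h2: attacked by Bf4.
Legal moves for Black: none.
Not in check and no legal moves → stalemate.

stalemate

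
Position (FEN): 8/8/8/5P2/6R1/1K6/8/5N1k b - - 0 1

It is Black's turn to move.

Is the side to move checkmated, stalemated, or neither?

Black to move; black king on h1.
In check: no.
King squares — g1: attacked by Rg4; g2: attacked by Rg4; h2: attacked by Nf1.
Legal moves for Black: none.
Not in check and no legal moves → stalemate.

stalemate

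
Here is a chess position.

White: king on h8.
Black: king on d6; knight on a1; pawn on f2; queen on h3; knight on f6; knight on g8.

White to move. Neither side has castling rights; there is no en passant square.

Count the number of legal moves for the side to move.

1

White to move; king on h8.
In check: yes, from the black queen on h3.
Legal moves: Kg7.
Count: 1.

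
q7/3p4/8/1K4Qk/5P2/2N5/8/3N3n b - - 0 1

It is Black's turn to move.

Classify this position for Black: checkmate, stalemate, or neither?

checkmate

Black to move; black king on h5.
In check: yes, from the white queen on g5.
King squares — g4: attacked by Qg5; h4: attacked by Qg5; g5: attacked by Pf4; g6: attacked by Qg5; h6: attacked by Qg5.
Legal moves for Black: none.
In check with no legal moves → checkmate.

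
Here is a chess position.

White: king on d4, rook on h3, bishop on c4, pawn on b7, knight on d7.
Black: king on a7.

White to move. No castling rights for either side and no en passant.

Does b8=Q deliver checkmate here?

After b8=Q: black king on a7; in check: yes, from the white queen on b8.
King squares — a6: attacked by Bc4; b6: attacked by Nd7; b7: attacked by Qb8; a8: attacked by Qb8; b8: attacked by Nd7.
Black has no legal moves → checkmate.

yes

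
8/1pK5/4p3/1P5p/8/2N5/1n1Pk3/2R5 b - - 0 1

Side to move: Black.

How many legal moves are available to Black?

4

Black to move; king on e2.
In check: yes, from the white knight on c3.
Legal moves: Kf3, Kd3, Kf2, Kxd2.
Count: 4.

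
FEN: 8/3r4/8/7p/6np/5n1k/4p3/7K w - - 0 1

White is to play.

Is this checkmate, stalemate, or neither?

White to move; white king on h1.
In check: no.
King squares — g1: attacked by Nf3; g2: attacked by Kh3; h2: attacked by Nf3.
Legal moves for White: none.
Not in check and no legal moves → stalemate.

stalemate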